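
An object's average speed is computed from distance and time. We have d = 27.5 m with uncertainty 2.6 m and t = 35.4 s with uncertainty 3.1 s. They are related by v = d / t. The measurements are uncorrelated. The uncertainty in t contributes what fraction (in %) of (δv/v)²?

46.2%

(δv/v)² = (1·δd/d)² + (-1·δt/t)²
  d term: (1×0.0945)² = 0.00894
  t term: (-1×0.0876)² = 0.00767
Total = 0.0166. Share from t = 0.00767/0.0166 = 0.462.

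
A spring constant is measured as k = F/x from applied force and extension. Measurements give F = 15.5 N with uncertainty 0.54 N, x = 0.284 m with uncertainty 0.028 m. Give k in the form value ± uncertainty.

54.6 ± 5.71 N/m

For a monomial k ∝ F, x^-1, fractional errors add in quadrature:
  (1·δF/F)² = (1×0.0348)² = 0.00121;  (-1·δx/x)² = (-1×0.0986)² = 0.00972
δk/k = √(0.0109) = 0.105
k = 54.6 N/m, so δk = 0.105 × 54.6 = 5.71 N/m.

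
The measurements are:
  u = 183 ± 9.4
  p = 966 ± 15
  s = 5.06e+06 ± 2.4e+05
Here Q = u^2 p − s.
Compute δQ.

Let w = u^2·p = 3.24e+07. δw/w = √((2·δu/u)² + (1·δp/p)²) = √(0.0106 + 0.000241) = 0.104, so δw = 3.36e+06.
Q = w − s: δQ = √(δw² + δs²) = √(1.13e+13 + 5.76e+10) = 3.37e+06

3.37e+06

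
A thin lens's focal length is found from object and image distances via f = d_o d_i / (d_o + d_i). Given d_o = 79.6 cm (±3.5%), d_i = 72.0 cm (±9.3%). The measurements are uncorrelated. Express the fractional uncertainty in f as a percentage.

5.16%

∂f/∂d_o = (d_i/(d_o+d_i))² = 0.226;  ∂f/∂d_i = (d_o/(d_o+d_i))² = 0.276
δf = √((∂f/∂d_o · δd_o)² + (∂f/∂d_i · δd_i)²) = √(0.395 + 3.41) = 1.95 cm
f = 37.8 cm, so δf/f = 1.95/37.8 = 0.0516.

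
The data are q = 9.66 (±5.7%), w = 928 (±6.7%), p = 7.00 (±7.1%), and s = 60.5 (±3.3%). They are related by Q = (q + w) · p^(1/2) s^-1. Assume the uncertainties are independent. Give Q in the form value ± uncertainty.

41.0 ± 3.37

Let u = q + w = 938. δu = √(δq² + δw²) = √(0.303 + 3870) = 62.2, so δu/u = 0.0663.
Q is then a monomial in u, p, s:
δQ/Q = √((δu/u)² + (½·δp/p)² + (-1·δs/s)²) = √(0.00440 + 0.00126 + 0.00109) = 0.0821
Q = 41.0, so δQ = 0.0821 × 41.0 = 3.37.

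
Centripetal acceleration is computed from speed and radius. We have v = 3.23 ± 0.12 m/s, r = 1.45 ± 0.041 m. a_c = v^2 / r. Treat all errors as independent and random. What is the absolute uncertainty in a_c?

0.572 m/s^2

For a monomial a_c ∝ v^2, r^-1, fractional errors add in quadrature:
  (2·δv/v)² = (2×0.0372)² = 0.00552;  (-1·δr/r)² = (-1×0.0283)² = 0.000800
δa_c/a_c = √(0.00632) = 0.0795
a_c = 7.20 m/s^2, so δa_c = 0.0795 × 7.20 = 0.572 m/s^2.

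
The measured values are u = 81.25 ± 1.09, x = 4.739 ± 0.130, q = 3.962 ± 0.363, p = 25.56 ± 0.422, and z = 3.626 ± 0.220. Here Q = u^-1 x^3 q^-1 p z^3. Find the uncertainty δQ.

89.0

Relative error in a monomial: (δQ/Q)² = Σ (nᵢ · δxᵢ/xᵢ)².
  (-1·δu/u)² = (-1×0.0134)² = 0.000180;  (3·δx/x)² = (3×0.0274)² = 0.00677;  (-1·δq/q)² = (-1×0.0916)² = 0.00839;  (1·δp/p)² = (1×0.0165)² = 0.000273;  (3·δz/z)² = (3×0.0607)² = 0.0331
δQ/Q = √(0.0488) = 0.221
Q = 402.9, so δQ = 0.221 × 402.9 = 89.0.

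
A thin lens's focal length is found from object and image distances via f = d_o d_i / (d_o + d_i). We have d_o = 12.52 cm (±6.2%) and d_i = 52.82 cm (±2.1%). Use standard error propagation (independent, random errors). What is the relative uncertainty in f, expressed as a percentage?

∂f/∂d_o = (d_i/(d_o+d_i))² = 0.653;  ∂f/∂d_i = (d_o/(d_o+d_i))² = 0.0367
δf = √((∂f/∂d_o · δd_o)² + (∂f/∂d_i · δd_i)²) = √(0.257 + 0.00166) = 0.509 cm
f = 10.12 cm, so δf/f = 0.509/10.12 = 0.0503.

5.03%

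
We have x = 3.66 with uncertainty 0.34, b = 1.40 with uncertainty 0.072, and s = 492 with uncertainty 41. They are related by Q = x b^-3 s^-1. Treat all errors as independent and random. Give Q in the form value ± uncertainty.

0.00271 ± 0.000538

Since Q is a product/quotient, work with relative uncertainties:
  (1·δx/x)² = (1×0.0929)² = 0.00863;  (-3·δb/b)² = (-3×0.0514)² = 0.0238;  (-1·δs/s)² = (-1×0.0833)² = 0.00694
δQ/Q = √(0.0394) = 0.198
Q = 0.00271, so δQ = 0.198 × 0.00271 = 0.000538.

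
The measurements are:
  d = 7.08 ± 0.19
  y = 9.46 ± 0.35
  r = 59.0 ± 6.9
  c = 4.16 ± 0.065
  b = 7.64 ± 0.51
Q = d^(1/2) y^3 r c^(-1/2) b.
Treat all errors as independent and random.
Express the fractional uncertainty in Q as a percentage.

Relative error in a monomial: (δQ/Q)² = Σ (nᵢ · δxᵢ/xᵢ)².
  (½·δd/d)² = (0.5×0.0268)² = 0.000180;  (3·δy/y)² = (3×0.0370)² = 0.0123;  (1·δr/r)² = (1×0.117)² = 0.0137;  (−½·δc/c)² = (-0.5×0.0156)² = 6.1e-05;  (1·δb/b)² = (1×0.0668)² = 0.00446
δQ/Q = √(0.0307) = 0.175

17.5%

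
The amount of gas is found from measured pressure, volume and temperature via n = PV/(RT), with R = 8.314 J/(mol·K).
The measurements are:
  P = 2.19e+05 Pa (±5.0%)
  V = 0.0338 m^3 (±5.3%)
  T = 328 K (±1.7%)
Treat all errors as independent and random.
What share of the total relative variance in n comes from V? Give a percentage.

(δn/n)² = (1·δP/P)² + (1·δV/V)² + (-1·δT/T)²
  P term: (1×0.0500)² = 0.00250
  V term: (1×0.0530)² = 0.00281
  T term: (-1×0.0170)² = 0.000289
Total = 0.00560. Share from V = 0.00281/0.00560 = 0.502.

50.2%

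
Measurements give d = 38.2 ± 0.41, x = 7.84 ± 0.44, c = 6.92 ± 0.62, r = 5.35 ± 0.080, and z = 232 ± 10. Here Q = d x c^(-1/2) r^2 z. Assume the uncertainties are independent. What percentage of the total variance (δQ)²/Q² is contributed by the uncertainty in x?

(δQ/Q)² = (1·δd/d)² + (1·δx/x)² + (−½·δc/c)² + (2·δr/r)² + (1·δz/z)²
  d term: (1×0.0107)² = 0.000115
  x term: (1×0.0561)² = 0.00315
  c term: (-0.5×0.0896)² = 0.00201
  r term: (2×0.0150)² = 0.000894
  z term: (1×0.0431)² = 0.00186
Total = 0.00802. Share from x = 0.00315/0.00802 = 0.393.

39.3%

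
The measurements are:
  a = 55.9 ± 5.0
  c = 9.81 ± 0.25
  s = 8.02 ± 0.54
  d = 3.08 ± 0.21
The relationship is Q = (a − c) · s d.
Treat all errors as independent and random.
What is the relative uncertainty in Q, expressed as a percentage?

Let u = a − c = 46.1. δu = √(δa² + δc²) = √(25.0 + 0.0625) = 5.01, so δu/u = 0.109.
Q is then a monomial in u, s, d:
δQ/Q = √((δu/u)² + (1·δs/s)² + (1·δd/d)²) = √(0.0118 + 0.00453 + 0.00465) = 0.145

14.5%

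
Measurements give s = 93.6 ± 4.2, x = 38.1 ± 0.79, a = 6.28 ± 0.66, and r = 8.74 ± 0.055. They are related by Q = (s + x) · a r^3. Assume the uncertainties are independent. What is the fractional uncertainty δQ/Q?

Let u = s + x = 132. δu = √(δs² + δx²) = √(17.6 + 0.624) = 4.27, so δu/u = 0.0324.
Q is then a monomial in u, a, r:
δQ/Q = √((δu/u)² + (1·δa/a)² + (3·δr/r)²) = √(0.00105 + 0.0110 + 0.000356) = 0.112

0.112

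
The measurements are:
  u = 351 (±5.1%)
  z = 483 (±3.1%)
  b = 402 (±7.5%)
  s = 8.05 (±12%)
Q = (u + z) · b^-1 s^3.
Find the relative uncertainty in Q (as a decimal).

0.369

Let w = u + z = 834. δw = √(δu² + δz²) = √(320 + 224) = 23.3, so δw/w = 0.0280.
Q is then a monomial in w, b, s:
δQ/Q = √((δw/w)² + (-1·δb/b)² + (3·δs/s)²) = √(0.000783 + 0.00562 + 0.130) = 0.369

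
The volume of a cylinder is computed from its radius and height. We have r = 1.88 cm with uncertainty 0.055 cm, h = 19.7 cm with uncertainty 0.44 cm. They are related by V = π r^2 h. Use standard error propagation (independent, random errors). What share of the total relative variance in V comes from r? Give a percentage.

(δV/V)² = (2·δr/r)² + (1·δh/h)²
  r term: (2×0.0293)² = 0.00342
  h term: (1×0.0223)² = 0.000499
Total = 0.00392. Share from r = 0.00342/0.00392 = 0.873.

87.3%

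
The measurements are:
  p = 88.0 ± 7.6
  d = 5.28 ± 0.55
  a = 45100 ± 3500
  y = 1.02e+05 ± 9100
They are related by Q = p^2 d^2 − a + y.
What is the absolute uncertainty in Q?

59200

Let w = p^2·d^2 = 2.16e+05. δw/w = √((2·δp/p)² + (2·δd/d)²) = √(0.0298 + 0.0434) = 0.271, so δw = 58400.
Q = w − a + y: δQ = √(δw² + δa² + δy²) = √(3.41e+09 + 1.22e+07 + 8.28e+07) = 59200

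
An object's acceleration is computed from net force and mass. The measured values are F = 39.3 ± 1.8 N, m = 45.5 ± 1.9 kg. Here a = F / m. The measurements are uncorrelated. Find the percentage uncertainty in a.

6.20%

Relative error in a monomial: (δa/a)² = Σ (nᵢ · δxᵢ/xᵢ)².
  (1·δF/F)² = (1×0.0458)² = 0.00210;  (-1·δm/m)² = (-1×0.0418)² = 0.00174
δa/a = √(0.00384) = 0.0620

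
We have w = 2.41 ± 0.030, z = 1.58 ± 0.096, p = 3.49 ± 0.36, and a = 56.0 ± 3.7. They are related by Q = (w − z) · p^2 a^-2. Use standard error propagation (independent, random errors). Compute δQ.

Let u = w − z = 0.830. δu = √(δw² + δz²) = √(0.000900 + 0.00922) = 0.101, so δu/u = 0.121.
Q is then a monomial in u, p, a:
δQ/Q = √((δu/u)² + (2·δp/p)² + (-2·δa/a)²) = √(0.0147 + 0.0426 + 0.0175) = 0.273
Q = 0.00322, so δQ = 0.273 × 0.00322 = 0.000881.

0.000881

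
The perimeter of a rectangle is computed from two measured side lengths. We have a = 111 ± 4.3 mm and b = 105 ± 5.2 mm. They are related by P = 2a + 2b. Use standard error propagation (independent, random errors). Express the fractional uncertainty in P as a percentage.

P is a linear combination, so absolute uncertainties add in quadrature:
  (2·δa)² = 74.0;  (2·δb)² = 108
δP = √(182) = 13.5 mm
P = 432 mm, so δP/P = 13.5/432 = 0.0312.

3.12%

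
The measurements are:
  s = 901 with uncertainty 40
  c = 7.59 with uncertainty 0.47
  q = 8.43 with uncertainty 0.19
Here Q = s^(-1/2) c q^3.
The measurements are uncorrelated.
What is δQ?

14.3

Q is a product of powers, so relative uncertainties combine in quadrature:
  (−½·δs/s)² = (-0.5×0.0444)² = 0.000493;  (1·δc/c)² = (1×0.0619)² = 0.00383;  (3·δq/q)² = (3×0.0225)² = 0.00457
δQ/Q = √(0.00890) = 0.0943
Q = 151, so δQ = 0.0943 × 151 = 14.3.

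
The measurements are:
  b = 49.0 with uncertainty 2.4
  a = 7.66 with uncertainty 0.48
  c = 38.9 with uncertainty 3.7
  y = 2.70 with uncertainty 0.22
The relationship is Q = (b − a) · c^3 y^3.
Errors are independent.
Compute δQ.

Let u = b − a = 41.3. δu = √(δb² + δa²) = √(5.76 + 0.230) = 2.45, so δu/u = 0.0592.
Q is then a monomial in u, c, y:
δQ/Q = √((δu/u)² + (3·δc/c)² + (3·δy/y)²) = √(0.00351 + 0.0814 + 0.0598) = 0.380
Q = 4.79e+07, so δQ = 0.380 × 4.79e+07 = 1.82e+07.

1.82e+07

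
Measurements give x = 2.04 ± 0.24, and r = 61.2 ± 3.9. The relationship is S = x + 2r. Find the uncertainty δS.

7.80

S is a linear combination, so absolute uncertainties add in quadrature:
  (δx)² = 0.0576;  (2·δr)² = 60.8
δS = √(60.9) = 7.80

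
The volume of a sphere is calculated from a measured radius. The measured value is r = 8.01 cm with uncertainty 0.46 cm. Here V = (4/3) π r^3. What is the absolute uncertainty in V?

371 cm^3

For a monomial V ∝ r^3, fractional errors add in quadrature:
  (3·δr/r)² = (3×0.0574)² = 0.0297
δV/V = √(0.0297) = 0.172
V = 2150 cm^3, so δV = 0.172 × 2150 = 371 cm^3.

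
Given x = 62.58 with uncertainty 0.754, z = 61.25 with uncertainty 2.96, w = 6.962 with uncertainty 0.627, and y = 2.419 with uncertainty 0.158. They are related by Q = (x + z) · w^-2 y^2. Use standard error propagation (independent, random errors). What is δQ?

Let u = x + z = 123.8. δu = √(δx² + δz²) = √(0.569 + 8.76) = 3.05, so δu/u = 0.0247.
Q is then a monomial in u, w, y:
δQ/Q = √((δu/u)² + (-2·δw/w)² + (2·δy/y)²) = √(0.000608 + 0.0324 + 0.0171) = 0.224
Q = 14.95, so δQ = 0.224 × 14.95 = 3.35.

3.35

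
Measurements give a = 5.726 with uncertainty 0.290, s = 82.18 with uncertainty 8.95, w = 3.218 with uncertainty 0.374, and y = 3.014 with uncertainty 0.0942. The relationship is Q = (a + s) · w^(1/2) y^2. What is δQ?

190

Let u = a + s = 87.91. δu = √(δa² + δs²) = √(0.0841 + 80.1) = 8.95, so δu/u = 0.102.
Q is then a monomial in u, w, y:
δQ/Q = √((δu/u)² + (½·δw/w)² + (2·δy/y)²) = √(0.0104 + 0.00338 + 0.00391) = 0.133
Q = 1433, so δQ = 0.133 × 1433 = 190.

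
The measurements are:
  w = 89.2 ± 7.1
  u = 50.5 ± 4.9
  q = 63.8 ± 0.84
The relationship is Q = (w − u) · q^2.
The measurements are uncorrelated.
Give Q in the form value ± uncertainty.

Let h = w − u = 38.7. δh = √(δw² + δu²) = √(50.4 + 24.0) = 8.63, so δh/h = 0.223.
Q is then a monomial in h, q:
δQ/Q = √((δh/h)² + (2·δq/q)²) = √(0.0497 + 0.000693) = 0.224
Q = 1.58e+05, so δQ = 0.224 × 1.58e+05 = 35400.

(1.58 ± 0.354) × 10^5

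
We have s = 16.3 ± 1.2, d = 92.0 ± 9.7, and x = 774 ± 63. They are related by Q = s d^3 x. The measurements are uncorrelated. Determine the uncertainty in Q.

3.29e+09

For a monomial Q ∝ s, d^3, x, fractional errors add in quadrature:
  (1·δs/s)² = (1×0.0736)² = 0.00542;  (3·δd/d)² = (3×0.105)² = 0.100;  (1·δx/x)² = (1×0.0814)² = 0.00663
δQ/Q = √(0.112) = 0.335
Q = 9.82e+09, so δQ = 0.335 × 9.82e+09 = 3.29e+09.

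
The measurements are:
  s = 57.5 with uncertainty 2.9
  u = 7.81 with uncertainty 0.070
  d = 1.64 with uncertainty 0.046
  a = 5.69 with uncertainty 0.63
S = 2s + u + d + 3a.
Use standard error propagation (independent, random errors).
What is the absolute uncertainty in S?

Sums and differences: (δS)² = Σ (cᵢ δxᵢ)².
  (2·δs)² = 33.6;  (δu)² = 0.00490;  (δd)² = 0.00212;  (3·δa)² = 3.57
δS = √(37.2) = 6.10

6.10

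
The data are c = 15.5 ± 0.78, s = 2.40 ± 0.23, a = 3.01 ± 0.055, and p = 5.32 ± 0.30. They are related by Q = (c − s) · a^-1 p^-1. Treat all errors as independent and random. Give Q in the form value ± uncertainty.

Let u = c − s = 13.1. δu = √(δc² + δs²) = √(0.608 + 0.0529) = 0.813, so δu/u = 0.0621.
Q is then a monomial in u, a, p:
δQ/Q = √((δu/u)² + (-1·δa/a)² + (-1·δp/p)²) = √(0.00385 + 0.000334 + 0.00318) = 0.0858
Q = 0.818, so δQ = 0.0858 × 0.818 = 0.0702.

0.818 ± 0.0702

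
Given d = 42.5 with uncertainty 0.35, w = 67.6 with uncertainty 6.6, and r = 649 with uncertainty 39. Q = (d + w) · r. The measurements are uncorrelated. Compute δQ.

Let u = d + w = 110. δu = √(δd² + δw²) = √(0.122 + 43.6) = 6.61, so δu/u = 0.0600.
Q is then a monomial in u, r:
δQ/Q = √((δu/u)² + (1·δr/r)²) = √(0.00360 + 0.00361) = 0.0849
Q = 71500, so δQ = 0.0849 × 71500 = 6070.

6070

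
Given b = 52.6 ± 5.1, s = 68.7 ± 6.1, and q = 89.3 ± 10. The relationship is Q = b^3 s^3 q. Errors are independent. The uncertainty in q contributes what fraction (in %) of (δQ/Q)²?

(δQ/Q)² = (3·δb/b)² + (3·δs/s)² + (1·δq/q)²
  b term: (3×0.0970)² = 0.0846
  s term: (3×0.0888)² = 0.0710
  q term: (1×0.112)² = 0.0125
Total = 0.168. Share from q = 0.0125/0.168 = 0.0746.

7.46%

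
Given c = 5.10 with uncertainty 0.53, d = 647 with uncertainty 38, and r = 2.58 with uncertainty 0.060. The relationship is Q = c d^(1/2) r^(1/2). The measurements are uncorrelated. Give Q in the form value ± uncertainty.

Since Q is a product/quotient, work with relative uncertainties:
  (1·δc/c)² = (1×0.104)² = 0.0108;  (½·δd/d)² = (0.5×0.0587)² = 0.000862;  (½·δr/r)² = (0.5×0.0233)² = 0.000135
δQ/Q = √(0.0118) = 0.109
Q = 208, so δQ = 0.109 × 208 = 22.6.

208 ± 22.6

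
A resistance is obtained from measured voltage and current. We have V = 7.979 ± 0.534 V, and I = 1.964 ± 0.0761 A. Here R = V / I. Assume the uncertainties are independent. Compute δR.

0.314 Ω

Since R is a product/quotient, work with relative uncertainties:
  (1·δV/V)² = (1×0.0669)² = 0.00448;  (-1·δI/I)² = (-1×0.0387)² = 0.00150
δR/R = √(0.00598) = 0.0773
R = 4.063 Ω, so δR = 0.0773 × 4.063 = 0.314 Ω.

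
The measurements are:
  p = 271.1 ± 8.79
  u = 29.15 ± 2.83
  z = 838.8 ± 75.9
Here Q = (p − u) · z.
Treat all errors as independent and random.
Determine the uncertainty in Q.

19900

Let w = p − u = 242.0. δw = √(δp² + δu²) = √(77.3 + 8.01) = 9.23, so δw/w = 0.0382.
Q is then a monomial in w, z:
δQ/Q = √((δw/w)² + (1·δz/z)²) = √(0.00146 + 0.00819) = 0.0982
Q = 202900, so δQ = 0.0982 × 202900 = 19900.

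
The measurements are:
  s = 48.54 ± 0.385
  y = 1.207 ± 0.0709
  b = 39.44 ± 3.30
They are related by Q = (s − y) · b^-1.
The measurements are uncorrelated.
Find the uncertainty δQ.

0.101

Let u = s − y = 47.33. δu = √(δs² + δy²) = √(0.148 + 0.00503) = 0.391, so δu/u = 0.00827.
Q is then a monomial in u, b:
δQ/Q = √((δu/u)² + (-1·δb/b)²) = √(6.84e-05 + 0.00700) = 0.0841
Q = 1.200, so δQ = 0.0841 × 1.200 = 0.101.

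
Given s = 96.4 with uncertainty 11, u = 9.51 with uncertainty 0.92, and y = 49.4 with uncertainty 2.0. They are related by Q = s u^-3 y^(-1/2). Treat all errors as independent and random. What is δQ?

0.00498

Q is a product of powers, so relative uncertainties combine in quadrature:
  (1·δs/s)² = (1×0.114)² = 0.0130;  (-3·δu/u)² = (-3×0.0967)² = 0.0842;  (−½·δy/y)² = (-0.5×0.0405)² = 0.000410
δQ/Q = √(0.0977) = 0.313
Q = 0.0159, so δQ = 0.313 × 0.0159 = 0.00498.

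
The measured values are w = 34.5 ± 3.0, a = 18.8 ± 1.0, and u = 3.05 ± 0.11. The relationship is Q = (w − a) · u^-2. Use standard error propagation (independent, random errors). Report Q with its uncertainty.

1.69 ± 0.361

Let h = w − a = 15.7. δh = √(δw² + δa²) = √(9.00 + 1.00) = 3.16, so δh/h = 0.201.
Q is then a monomial in h, u:
δQ/Q = √((δh/h)² + (-2·δu/u)²) = √(0.0406 + 0.00520) = 0.214
Q = 1.69, so δQ = 0.214 × 1.69 = 0.361.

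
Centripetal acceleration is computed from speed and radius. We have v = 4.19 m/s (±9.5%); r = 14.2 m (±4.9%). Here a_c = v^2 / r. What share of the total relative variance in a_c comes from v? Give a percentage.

93.8%

(δa_c/a_c)² = (2·δv/v)² + (-1·δr/r)²
  v term: (2×0.0950)² = 0.0361
  r term: (-1×0.0490)² = 0.00240
Total = 0.0385. Share from v = 0.0361/0.0385 = 0.938.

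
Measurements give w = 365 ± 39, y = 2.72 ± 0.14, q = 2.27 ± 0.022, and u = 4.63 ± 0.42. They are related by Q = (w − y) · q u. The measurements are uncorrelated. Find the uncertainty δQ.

537

Let h = w − y = 362. δh = √(δw² + δy²) = √(1520 + 0.0196) = 39.0, so δh/h = 0.108.
Q is then a monomial in h, q, u:
δQ/Q = √((δh/h)² + (1·δq/q)² + (1·δu/u)²) = √(0.0116 + 9.39e-05 + 0.00823) = 0.141
Q = 3810, so δQ = 0.141 × 3810 = 537.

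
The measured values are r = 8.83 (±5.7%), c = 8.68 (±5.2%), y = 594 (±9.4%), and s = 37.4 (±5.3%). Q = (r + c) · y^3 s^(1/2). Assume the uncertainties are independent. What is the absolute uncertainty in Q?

6.42e+09

Let u = r + c = 17.5. δu = √(δr² + δc²) = √(0.253 + 0.204) = 0.676, so δu/u = 0.0386.
Q is then a monomial in u, y, s:
δQ/Q = √((δu/u)² + (3·δy/y)² + (½·δs/s)²) = √(0.00149 + 0.0795 + 0.000702) = 0.286
Q = 2.24e+10, so δQ = 0.286 × 2.24e+10 = 6.42e+09.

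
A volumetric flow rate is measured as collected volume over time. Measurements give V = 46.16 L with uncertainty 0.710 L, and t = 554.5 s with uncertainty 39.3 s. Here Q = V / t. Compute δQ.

0.00604 L/s

Q is a product of powers, so relative uncertainties combine in quadrature:
  (1·δV/V)² = (1×0.0154)² = 0.000237;  (-1·δt/t)² = (-1×0.0709)² = 0.00502
δQ/Q = √(0.00526) = 0.0725
Q = 0.08325 L/s, so δQ = 0.0725 × 0.08325 = 0.00604 L/s.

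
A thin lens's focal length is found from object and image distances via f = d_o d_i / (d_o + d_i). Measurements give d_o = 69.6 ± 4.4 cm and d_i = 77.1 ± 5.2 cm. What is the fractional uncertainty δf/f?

0.0461

∂f/∂d_o = (d_i/(d_o+d_i))² = 0.276;  ∂f/∂d_i = (d_o/(d_o+d_i))² = 0.225
δf = √((∂f/∂d_o · δd_o)² + (∂f/∂d_i · δd_i)²) = √(1.48 + 1.37) = 1.69 cm
f = 36.6 cm, so δf/f = 1.69/36.6 = 0.0461.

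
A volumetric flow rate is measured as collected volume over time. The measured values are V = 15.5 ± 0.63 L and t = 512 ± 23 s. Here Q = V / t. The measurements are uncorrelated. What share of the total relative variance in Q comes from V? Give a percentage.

(δQ/Q)² = (1·δV/V)² + (-1·δt/t)²
  V term: (1×0.0406)² = 0.00165
  t term: (-1×0.0449)² = 0.00202
Total = 0.00367. Share from V = 0.00165/0.00367 = 0.450.

45.0%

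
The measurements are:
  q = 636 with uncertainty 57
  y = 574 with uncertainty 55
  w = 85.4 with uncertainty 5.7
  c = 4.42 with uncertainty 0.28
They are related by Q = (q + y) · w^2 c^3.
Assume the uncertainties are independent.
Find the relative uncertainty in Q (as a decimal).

0.241

Let u = q + y = 1210. δu = √(δq² + δy²) = √(3250 + 3020) = 79.2, so δu/u = 0.0655.
Q is then a monomial in u, w, c:
δQ/Q = √((δu/u)² + (2·δw/w)² + (3·δc/c)²) = √(0.00429 + 0.0178 + 0.0361) = 0.241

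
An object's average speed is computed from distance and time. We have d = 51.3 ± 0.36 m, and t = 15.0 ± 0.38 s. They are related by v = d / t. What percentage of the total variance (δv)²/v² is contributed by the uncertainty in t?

92.9%

(δv/v)² = (1·δd/d)² + (-1·δt/t)²
  d term: (1×0.00702)² = 4.92e-05
  t term: (-1×0.0253)² = 0.000642
Total = 0.000691. Share from t = 0.000642/0.000691 = 0.929.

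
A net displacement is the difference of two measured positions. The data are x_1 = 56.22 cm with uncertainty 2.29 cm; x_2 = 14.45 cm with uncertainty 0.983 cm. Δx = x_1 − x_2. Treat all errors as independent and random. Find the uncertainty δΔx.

2.49 cm

Absolute uncertainties add in quadrature for a linear combination:
  (δx_1)² = 5.24;  (δx_2)² = 0.966
δΔx = √(6.21) = 2.49 cm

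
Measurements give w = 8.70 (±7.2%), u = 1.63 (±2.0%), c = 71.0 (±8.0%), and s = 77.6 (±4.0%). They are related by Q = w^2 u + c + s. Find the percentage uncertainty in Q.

7.01%

Let p = w^2·u = 123. δp/p = √((2·δw/w)² + (1·δu/u)²) = √(0.0207 + 0.000400) = 0.145, so δp = 17.9.
Q = p + c + s: δQ = √(δp² + δc² + δs²) = √(322 + 32.3 + 9.63) = 19.1
Q = 272, so δQ/Q = 19.1/272 = 0.0701.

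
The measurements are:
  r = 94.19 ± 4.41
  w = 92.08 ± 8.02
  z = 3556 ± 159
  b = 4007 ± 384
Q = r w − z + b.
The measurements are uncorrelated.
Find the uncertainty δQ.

Let p = r·w = 8673. δp/p = √((1·δr/r)² + (1·δw/w)²) = √(0.00219 + 0.00759) = 0.0989, so δp = 858.
Q = p − z + b: δQ = √(δp² + δz² + δb²) = √(7.36e+05 + 25300 + 1.47e+05) = 953

953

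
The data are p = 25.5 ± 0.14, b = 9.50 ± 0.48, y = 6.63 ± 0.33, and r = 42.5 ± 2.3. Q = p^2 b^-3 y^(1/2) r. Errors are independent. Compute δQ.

13.5

Products/powers → add relative errors in quadrature, weighted by exponent:
  (2·δp/p)² = (2×0.00549)² = 0.000121;  (-3·δb/b)² = (-3×0.0505)² = 0.0230;  (½·δy/y)² = (0.5×0.0498)² = 0.000619;  (1·δr/r)² = (1×0.0541)² = 0.00293
δQ/Q = √(0.0266) = 0.163
Q = 83.0, so δQ = 0.163 × 83.0 = 13.5.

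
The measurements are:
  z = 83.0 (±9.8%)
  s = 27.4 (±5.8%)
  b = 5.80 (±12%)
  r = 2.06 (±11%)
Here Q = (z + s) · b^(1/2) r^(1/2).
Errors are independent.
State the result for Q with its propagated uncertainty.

382 ± 42.3

Let u = z + s = 110. δu = √(δz² + δs²) = √(66.2 + 2.53) = 8.29, so δu/u = 0.0751.
Q is then a monomial in u, b, r:
δQ/Q = √((δu/u)² + (½·δb/b)² + (½·δr/r)²) = √(0.00564 + 0.00360 + 0.00302) = 0.111
Q = 382, so δQ = 0.111 × 382 = 42.3.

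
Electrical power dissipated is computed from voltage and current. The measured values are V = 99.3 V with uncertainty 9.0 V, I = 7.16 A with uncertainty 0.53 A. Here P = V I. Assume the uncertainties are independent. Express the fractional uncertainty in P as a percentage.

Since P is a product/quotient, work with relative uncertainties:
  (1·δV/V)² = (1×0.0906)² = 0.00821;  (1·δI/I)² = (1×0.0740)² = 0.00548
δP/P = √(0.0137) = 0.117

11.7%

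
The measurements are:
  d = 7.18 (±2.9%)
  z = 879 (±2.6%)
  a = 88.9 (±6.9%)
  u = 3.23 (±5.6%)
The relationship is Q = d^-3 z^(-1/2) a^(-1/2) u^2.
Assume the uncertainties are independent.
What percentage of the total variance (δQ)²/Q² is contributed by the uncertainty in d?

35.3%

(δQ/Q)² = (-3·δd/d)² + (−½·δz/z)² + (−½·δa/a)² + (2·δu/u)²
  d term: (-3×0.0290)² = 0.00757
  z term: (-0.5×0.0260)² = 0.000169
  a term: (-0.5×0.0690)² = 0.00119
  u term: (2×0.0560)² = 0.0125
Total = 0.0215. Share from d = 0.00757/0.0215 = 0.353.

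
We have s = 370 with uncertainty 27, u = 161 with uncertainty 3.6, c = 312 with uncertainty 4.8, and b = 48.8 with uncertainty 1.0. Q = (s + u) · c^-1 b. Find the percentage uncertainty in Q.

Let w = s + u = 531. δw = √(δs² + δu²) = √(729 + 13.0) = 27.2, so δw/w = 0.0513.
Q is then a monomial in w, c, b:
δQ/Q = √((δw/w)² + (-1·δc/c)² + (1·δb/b)²) = √(0.00263 + 0.000237 + 0.000420) = 0.0573

5.73%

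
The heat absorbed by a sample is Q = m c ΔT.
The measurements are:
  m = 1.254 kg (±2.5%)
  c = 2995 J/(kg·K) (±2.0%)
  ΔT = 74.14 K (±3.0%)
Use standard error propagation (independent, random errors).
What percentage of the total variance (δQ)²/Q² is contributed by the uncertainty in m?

(δQ/Q)² = (1·δm/m)² + (1·δc/c)² + (1·δΔT/ΔT)²
  m term: (1×0.0250)² = 0.000625
  c term: (1×0.0200)² = 0.000400
  ΔT term: (1×0.0300)² = 0.000900
Total = 0.00192. Share from m = 0.000625/0.00192 = 0.325.

32.5%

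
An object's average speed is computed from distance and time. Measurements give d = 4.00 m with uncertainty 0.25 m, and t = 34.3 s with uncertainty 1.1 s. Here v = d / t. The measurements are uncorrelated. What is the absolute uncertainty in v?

Products/powers → add relative errors in quadrature, weighted by exponent:
  (1·δd/d)² = (1×0.0625)² = 0.00391;  (-1·δt/t)² = (-1×0.0321)² = 0.00103
δv/v = √(0.00493) = 0.0702
v = 0.117 m/s, so δv = 0.0702 × 0.117 = 0.00819 m/s.

0.00819 m/s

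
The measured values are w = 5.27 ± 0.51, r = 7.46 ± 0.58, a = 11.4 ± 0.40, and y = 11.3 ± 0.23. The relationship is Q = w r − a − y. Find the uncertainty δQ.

4.90

Let p = w·r = 39.3. δp/p = √((1·δw/w)² + (1·δr/r)²) = √(0.00937 + 0.00604) = 0.124, so δp = 4.88.
Q = p − a − y: δQ = √(δp² + δa² + δy²) = √(23.8 + 0.160 + 0.0529) = 4.90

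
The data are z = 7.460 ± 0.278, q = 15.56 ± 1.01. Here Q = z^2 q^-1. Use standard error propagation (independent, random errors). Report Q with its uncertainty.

Since Q is a product/quotient, work with relative uncertainties:
  (2·δz/z)² = (2×0.0373)² = 0.00555;  (-1·δq/q)² = (-1×0.0649)² = 0.00421
δQ/Q = √(0.00977) = 0.0988
Q = 3.577, so δQ = 0.0988 × 3.577 = 0.353.

3.577 ± 0.353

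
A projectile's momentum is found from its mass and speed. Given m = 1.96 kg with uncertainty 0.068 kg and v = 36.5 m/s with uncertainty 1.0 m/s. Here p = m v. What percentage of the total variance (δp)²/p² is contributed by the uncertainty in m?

61.6%

(δp/p)² = (1·δm/m)² + (1·δv/v)²
  m term: (1×0.0347)² = 0.00120
  v term: (1×0.0274)² = 0.000751
Total = 0.00195. Share from m = 0.00120/0.00195 = 0.616.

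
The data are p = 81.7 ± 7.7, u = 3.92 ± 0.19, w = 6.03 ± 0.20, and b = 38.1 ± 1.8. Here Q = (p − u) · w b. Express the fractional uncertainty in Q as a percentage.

11.5%

Let h = p − u = 77.8. δh = √(δp² + δu²) = √(59.3 + 0.0361) = 7.70, so δh/h = 0.0990.
Q is then a monomial in h, w, b:
δQ/Q = √((δh/h)² + (1·δw/w)² + (1·δb/b)²) = √(0.00981 + 0.00110 + 0.00223) = 0.115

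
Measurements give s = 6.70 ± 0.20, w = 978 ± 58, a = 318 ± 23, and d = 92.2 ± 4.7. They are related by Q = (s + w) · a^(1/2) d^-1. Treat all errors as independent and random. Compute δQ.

Let u = s + w = 985. δu = √(δs² + δw²) = √(0.0400 + 3360) = 58.0, so δu/u = 0.0589.
Q is then a monomial in u, a, d:
δQ/Q = √((δu/u)² + (½·δa/a)² + (-1·δd/d)²) = √(0.00347 + 0.00131 + 0.00260) = 0.0859
Q = 190, so δQ = 0.0859 × 190 = 16.4.

16.4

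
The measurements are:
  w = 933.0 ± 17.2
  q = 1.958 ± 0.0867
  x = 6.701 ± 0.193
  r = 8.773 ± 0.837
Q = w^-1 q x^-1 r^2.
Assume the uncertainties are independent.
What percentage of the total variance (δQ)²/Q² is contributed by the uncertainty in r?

(δQ/Q)² = (-1·δw/w)² + (1·δq/q)² + (-1·δx/x)² + (2·δr/r)²
  w term: (-1×0.0184)² = 0.000340
  q term: (1×0.0443)² = 0.00196
  x term: (-1×0.0288)² = 0.000830
  r term: (2×0.0954)² = 0.0364
Total = 0.0395. Share from r = 0.0364/0.0395 = 0.921.

92.1%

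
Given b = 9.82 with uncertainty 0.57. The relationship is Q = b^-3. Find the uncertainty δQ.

0.000184

Q ∝ b^-3, so δQ/Q = |-3| · δb/b = 3 × 0.0580 = 0.174.
Q = 0.00106, so δQ = 0.174 × 0.00106 = 0.000184.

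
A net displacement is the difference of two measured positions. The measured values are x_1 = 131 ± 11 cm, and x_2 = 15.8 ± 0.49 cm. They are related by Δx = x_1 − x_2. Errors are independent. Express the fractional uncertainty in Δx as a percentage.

Sums and differences: (δΔx)² = Σ (cᵢ δxᵢ)².
  (δx_1)² = 121;  (δx_2)² = 0.240
δΔx = √(121) = 11.0 cm
Δx = 115 cm, so δΔx/Δx = 11.0/115 = 0.0956.

9.56%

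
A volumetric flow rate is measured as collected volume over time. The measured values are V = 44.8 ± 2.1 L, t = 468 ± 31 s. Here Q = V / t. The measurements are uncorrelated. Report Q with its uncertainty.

Relative error in a monomial: (δQ/Q)² = Σ (nᵢ · δxᵢ/xᵢ)².
  (1·δV/V)² = (1×0.0469)² = 0.00220;  (-1·δt/t)² = (-1×0.0662)² = 0.00439
δQ/Q = √(0.00658) = 0.0811
Q = 0.0957 L/s, so δQ = 0.0811 × 0.0957 = 0.00777 L/s.

0.0957 ± 0.00777 L/s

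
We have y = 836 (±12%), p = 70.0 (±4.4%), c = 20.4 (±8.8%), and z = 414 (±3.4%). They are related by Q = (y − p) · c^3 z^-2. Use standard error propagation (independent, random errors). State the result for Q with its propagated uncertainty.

37.9 ± 11.5

Let u = y − p = 766. δu = √(δy² + δp²) = √(10100 + 9.49) = 100, so δu/u = 0.131.
Q is then a monomial in u, c, z:
δQ/Q = √((δu/u)² + (3·δc/c)² + (-2·δz/z)²) = √(0.0172 + 0.0697 + 0.00462) = 0.302
Q = 37.9, so δQ = 0.302 × 37.9 = 11.5.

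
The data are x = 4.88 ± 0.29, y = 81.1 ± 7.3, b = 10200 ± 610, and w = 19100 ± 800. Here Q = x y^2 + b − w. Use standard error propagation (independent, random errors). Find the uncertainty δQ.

Let p = x·y^2 = 32100. δp/p = √((1·δx/x)² + (2·δy/y)²) = √(0.00353 + 0.0324) = 0.190, so δp = 6080.
Q = p + b − w: δQ = √(δp² + δb² + δw²) = √(3.7e+07 + 3.72e+05 + 6.4e+05) = 6170

6170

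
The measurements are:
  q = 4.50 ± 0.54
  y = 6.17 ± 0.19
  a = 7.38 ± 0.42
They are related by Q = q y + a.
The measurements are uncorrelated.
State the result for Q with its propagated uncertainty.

35.1 ± 3.47

Let p = q·y = 27.8. δp/p = √((1·δq/q)² + (1·δy/y)²) = √(0.0144 + 0.000948) = 0.124, so δp = 3.44.
Q = p + a: δQ = √(δp² + δa²) = √(11.8 + 0.176) = 3.47
Q = 35.1.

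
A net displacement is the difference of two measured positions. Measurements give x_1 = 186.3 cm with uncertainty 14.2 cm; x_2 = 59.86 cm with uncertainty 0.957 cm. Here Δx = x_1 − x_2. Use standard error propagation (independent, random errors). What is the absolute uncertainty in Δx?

14.2 cm

For a sum/difference, combine absolute errors in quadrature:
  (δx_1)² = 202;  (δx_2)² = 0.916
δΔx = √(203) = 14.2 cm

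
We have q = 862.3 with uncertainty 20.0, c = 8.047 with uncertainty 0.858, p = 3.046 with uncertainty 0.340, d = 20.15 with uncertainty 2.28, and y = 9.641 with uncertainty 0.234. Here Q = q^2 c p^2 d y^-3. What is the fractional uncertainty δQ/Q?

0.285

Q is a product of powers, so relative uncertainties combine in quadrature:
  (2·δq/q)² = (2×0.0232)² = 0.00215;  (1·δc/c)² = (1×0.107)² = 0.0114;  (2·δp/p)² = (2×0.112)² = 0.0498;  (1·δd/d)² = (1×0.113)² = 0.0128;  (-3·δy/y)² = (-3×0.0243)² = 0.00530
δQ/Q = √(0.0815) = 0.285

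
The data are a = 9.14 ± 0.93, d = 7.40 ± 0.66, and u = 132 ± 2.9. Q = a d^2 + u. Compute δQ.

Let p = a·d^2 = 501. δp/p = √((1·δa/a)² + (2·δd/d)²) = √(0.0104 + 0.0318) = 0.205, so δp = 103.
Q = p + u: δQ = √(δp² + δu²) = √(10600 + 8.41) = 103

103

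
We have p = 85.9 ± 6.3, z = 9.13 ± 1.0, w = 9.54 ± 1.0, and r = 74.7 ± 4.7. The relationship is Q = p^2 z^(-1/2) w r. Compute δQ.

3.46e+05

Since Q is a product/quotient, work with relative uncertainties:
  (2·δp/p)² = (2×0.0733)² = 0.0215;  (−½·δz/z)² = (-0.5×0.110)² = 0.00300;  (1·δw/w)² = (1×0.105)² = 0.0110;  (1·δr/r)² = (1×0.0629)² = 0.00396
δQ/Q = √(0.0395) = 0.199
Q = 1.74e+06, so δQ = 0.199 × 1.74e+06 = 3.46e+05.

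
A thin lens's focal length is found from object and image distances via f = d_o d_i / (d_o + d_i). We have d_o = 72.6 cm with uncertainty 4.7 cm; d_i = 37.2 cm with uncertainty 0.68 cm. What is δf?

0.616 cm

∂f/∂d_o = (d_i/(d_o+d_i))² = 0.115;  ∂f/∂d_i = (d_o/(d_o+d_i))² = 0.437
δf = √((∂f/∂d_o · δd_o)² + (∂f/∂d_i · δd_i)²) = √(0.291 + 0.0884) = 0.616 cm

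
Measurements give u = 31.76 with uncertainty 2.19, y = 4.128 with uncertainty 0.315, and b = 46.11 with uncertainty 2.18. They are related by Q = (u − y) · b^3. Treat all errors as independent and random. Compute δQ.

4.41e+05

Let w = u − y = 27.63. δw = √(δu² + δy²) = √(4.80 + 0.0992) = 2.21, so δw/w = 0.0801.
Q is then a monomial in w, b:
δQ/Q = √((δw/w)² + (3·δb/b)²) = √(0.00641 + 0.0201) = 0.163
Q = 2.709e+06, so δQ = 0.163 × 2.709e+06 = 4.41e+05.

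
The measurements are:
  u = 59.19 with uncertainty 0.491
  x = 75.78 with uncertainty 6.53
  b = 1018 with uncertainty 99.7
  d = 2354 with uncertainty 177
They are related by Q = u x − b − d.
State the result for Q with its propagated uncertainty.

1113 ± 438

Let p = u·x = 4485. δp/p = √((1·δu/u)² + (1·δx/x)²) = √(6.88e-05 + 0.00743) = 0.0866, so δp = 388.
Q = p − b − d: δQ = √(δp² + δb² + δd²) = √(1.51e+05 + 9940 + 31300) = 438
Q = 1113.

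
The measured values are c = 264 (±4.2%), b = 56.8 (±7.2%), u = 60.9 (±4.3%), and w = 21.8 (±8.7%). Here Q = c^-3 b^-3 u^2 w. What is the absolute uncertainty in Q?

6.68e-09

Each factor contributes (exponent × relative error)² to (δQ/Q)²:
  (-3·δc/c)² = (-3×0.0420)² = 0.0159;  (-3·δb/b)² = (-3×0.0720)² = 0.0467;  (2·δu/u)² = (2×0.0430)² = 0.00740;  (1·δw/w)² = (1×0.0870)² = 0.00757
δQ/Q = √(0.0775) = 0.278
Q = 2.4e-08, so δQ = 0.278 × 2.4e-08 = 6.68e-09.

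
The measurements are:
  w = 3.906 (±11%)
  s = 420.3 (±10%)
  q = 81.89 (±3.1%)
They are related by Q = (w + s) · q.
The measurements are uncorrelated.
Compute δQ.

3610

Let u = w + s = 424.2. δu = √(δw² + δs²) = √(0.185 + 1770) = 42.0, so δu/u = 0.0991.
Q is then a monomial in u, q:
δQ/Q = √((δu/u)² + (1·δq/q)²) = √(0.00982 + 0.000961) = 0.104
Q = 34740, so δQ = 0.104 × 34740 = 3610.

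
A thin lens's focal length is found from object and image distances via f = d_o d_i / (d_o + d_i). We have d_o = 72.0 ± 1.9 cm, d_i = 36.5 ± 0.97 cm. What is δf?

0.478 cm

∂f/∂d_o = (d_i/(d_o+d_i))² = 0.113;  ∂f/∂d_i = (d_o/(d_o+d_i))² = 0.440
δf = √((∂f/∂d_o · δd_o)² + (∂f/∂d_i · δd_i)²) = √(0.0462 + 0.182) = 0.478 cm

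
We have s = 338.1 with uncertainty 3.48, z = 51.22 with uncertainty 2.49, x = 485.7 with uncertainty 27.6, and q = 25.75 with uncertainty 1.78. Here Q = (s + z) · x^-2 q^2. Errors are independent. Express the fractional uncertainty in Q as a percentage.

Let u = s + z = 389.3. δu = √(δs² + δz²) = √(12.1 + 6.20) = 4.28, so δu/u = 0.0110.
Q is then a monomial in u, x, q:
δQ/Q = √((δu/u)² + (-2·δx/x)² + (2·δq/q)²) = √(0.000121 + 0.0129 + 0.0191) = 0.179

17.9%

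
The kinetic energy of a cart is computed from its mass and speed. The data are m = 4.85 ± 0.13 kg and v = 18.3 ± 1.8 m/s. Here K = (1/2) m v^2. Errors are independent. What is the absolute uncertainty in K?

161 J

Relative error in a monomial: (δK/K)² = Σ (nᵢ · δxᵢ/xᵢ)².
  (1·δm/m)² = (1×0.0268)² = 0.000718;  (2·δv/v)² = (2×0.0984)² = 0.0387
δK/K = √(0.0394) = 0.199
K = 812 J, so δK = 0.199 × 812 = 161 J.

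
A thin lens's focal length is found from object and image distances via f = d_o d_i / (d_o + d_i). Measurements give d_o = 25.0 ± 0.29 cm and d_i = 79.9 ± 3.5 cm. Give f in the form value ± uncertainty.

19.0 ± 0.260 cm

∂f/∂d_o = (d_i/(d_o+d_i))² = 0.580;  ∂f/∂d_i = (d_o/(d_o+d_i))² = 0.0568
δf = √((∂f/∂d_o · δd_o)² + (∂f/∂d_i · δd_i)²) = √(0.0283 + 0.0395) = 0.260 cm
f = 19.0 cm.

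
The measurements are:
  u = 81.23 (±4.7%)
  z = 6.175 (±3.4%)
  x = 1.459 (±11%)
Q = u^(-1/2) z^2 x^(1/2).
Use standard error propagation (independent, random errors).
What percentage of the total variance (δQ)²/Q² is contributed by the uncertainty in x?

(δQ/Q)² = (−½·δu/u)² + (2·δz/z)² + (½·δx/x)²
  u term: (-0.5×0.0470)² = 0.000552
  z term: (2×0.0340)² = 0.00462
  x term: (0.5×0.110)² = 0.00303
Total = 0.00820. Share from x = 0.00303/0.00820 = 0.369.

36.9%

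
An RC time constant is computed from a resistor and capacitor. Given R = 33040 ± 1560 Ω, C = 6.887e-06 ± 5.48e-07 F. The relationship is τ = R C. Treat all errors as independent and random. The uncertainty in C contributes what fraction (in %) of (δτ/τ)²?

74.0%

(δτ/τ)² = (1·δR/R)² + (1·δC/C)²
  R term: (1×0.0472)² = 0.00223
  C term: (1×0.0796)² = 0.00633
Total = 0.00856. Share from C = 0.00633/0.00856 = 0.740.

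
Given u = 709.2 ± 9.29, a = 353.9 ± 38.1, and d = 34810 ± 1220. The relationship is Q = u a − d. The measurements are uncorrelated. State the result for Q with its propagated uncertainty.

Let p = u·a = 251000. δp/p = √((1·δu/u)² + (1·δa/a)²) = √(0.000172 + 0.0116) = 0.108, so δp = 27200.
Q = p − d: δQ = √(δp² + δd²) = √(7.41e+08 + 1.49e+06) = 27200
Q = 216200.

216200 ± 27200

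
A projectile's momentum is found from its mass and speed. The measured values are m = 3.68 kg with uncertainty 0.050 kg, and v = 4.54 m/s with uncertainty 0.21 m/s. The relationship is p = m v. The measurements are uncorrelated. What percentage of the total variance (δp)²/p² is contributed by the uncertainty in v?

92.1%

(δp/p)² = (1·δm/m)² + (1·δv/v)²
  m term: (1×0.0136)² = 0.000185
  v term: (1×0.0463)² = 0.00214
Total = 0.00232. Share from v = 0.00214/0.00232 = 0.921.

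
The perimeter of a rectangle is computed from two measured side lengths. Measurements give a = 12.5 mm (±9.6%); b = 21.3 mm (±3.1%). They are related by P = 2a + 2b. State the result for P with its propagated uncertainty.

67.6 ± 2.74 mm

Absolute uncertainties add in quadrature for a linear combination:
  (2·δa)² = 5.76;  (2·δb)² = 1.74
δP = √(7.50) = 2.74 mm
P = 67.6 mm.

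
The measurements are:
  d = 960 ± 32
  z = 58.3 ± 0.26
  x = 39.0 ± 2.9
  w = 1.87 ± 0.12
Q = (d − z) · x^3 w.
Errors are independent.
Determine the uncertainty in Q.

Let u = d − z = 902. δu = √(δd² + δz²) = √(1020 + 0.0676) = 32.0, so δu/u = 0.0355.
Q is then a monomial in u, x, w:
δQ/Q = √((δu/u)² + (3·δx/x)² + (1·δw/w)²) = √(0.00126 + 0.0498 + 0.00412) = 0.235
Q = 1e+08, so δQ = 0.235 × 1e+08 = 2.35e+07.

2.35e+07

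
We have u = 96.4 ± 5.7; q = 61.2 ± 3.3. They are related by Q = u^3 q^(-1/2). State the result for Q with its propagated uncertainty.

(1.15 ± 0.205) × 10^5

Relative error in a monomial: (δQ/Q)² = Σ (nᵢ · δxᵢ/xᵢ)².
  (3·δu/u)² = (3×0.0591)² = 0.0315;  (−½·δq/q)² = (-0.5×0.0539)² = 0.000727
δQ/Q = √(0.0322) = 0.179
Q = 1.15e+05, so δQ = 0.179 × 1.15e+05 = 20500.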